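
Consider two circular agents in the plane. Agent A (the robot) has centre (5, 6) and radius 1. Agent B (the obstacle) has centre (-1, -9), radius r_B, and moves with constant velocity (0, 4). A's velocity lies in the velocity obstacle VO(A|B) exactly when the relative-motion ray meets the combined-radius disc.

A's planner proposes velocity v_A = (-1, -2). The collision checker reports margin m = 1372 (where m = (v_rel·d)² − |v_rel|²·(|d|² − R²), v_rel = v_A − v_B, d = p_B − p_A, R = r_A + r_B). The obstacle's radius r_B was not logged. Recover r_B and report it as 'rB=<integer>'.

m = 1372
d = (-6, -15);  v_rel = (-1, -6),  |v_rel|² = 37
v_rel×d = (-1)·(-15) − (-6)·(-6) = -21
since m = R²·37 − (-21)²:  R² = (441 + 1372) / 37 = 49
R = √49 = 7  ⇒  r_B = 7 − 1 = 6

rB=6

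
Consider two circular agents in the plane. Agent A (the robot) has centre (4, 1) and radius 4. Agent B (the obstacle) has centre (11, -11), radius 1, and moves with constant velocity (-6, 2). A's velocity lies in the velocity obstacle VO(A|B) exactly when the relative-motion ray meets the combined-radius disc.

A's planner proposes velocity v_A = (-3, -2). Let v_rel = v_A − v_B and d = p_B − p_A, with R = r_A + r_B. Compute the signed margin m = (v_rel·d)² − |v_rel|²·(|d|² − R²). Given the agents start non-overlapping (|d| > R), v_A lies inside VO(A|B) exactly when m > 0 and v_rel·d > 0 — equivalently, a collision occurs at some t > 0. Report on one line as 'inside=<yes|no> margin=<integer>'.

d = (7, -12),  |d|² = 193;  R = 4+1 = 5,  c = 193−5² = 168
v_rel = (3, -4),  |v_rel|² = 25;  v_rel·d = (3)·(7) + (-4)·(-12) = 69
25·t² − 138·t + 168 = 0  ⇒  m = 69² − 25·168 = 561
m = 561 > 0,  v_rel·d = 69 > 0  ⇒  inside

inside=yes margin=561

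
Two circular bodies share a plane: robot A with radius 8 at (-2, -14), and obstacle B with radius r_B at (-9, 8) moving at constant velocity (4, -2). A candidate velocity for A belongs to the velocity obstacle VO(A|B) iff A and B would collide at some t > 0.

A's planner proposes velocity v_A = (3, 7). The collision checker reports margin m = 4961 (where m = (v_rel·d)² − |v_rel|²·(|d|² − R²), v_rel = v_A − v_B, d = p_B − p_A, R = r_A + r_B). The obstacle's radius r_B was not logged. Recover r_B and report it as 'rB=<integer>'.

m = 4961
d = (-7, 22);  v_rel = (-1, 9),  |v_rel|² = 82
v_rel×d = (-1)·(22) − (9)·(-7) = 41
since m = R²·82 − 41²:  R² = (1681 + 4961) / 82 = 81
R = √81 = 9  ⇒  r_B = 9 − 8 = 1

rB=1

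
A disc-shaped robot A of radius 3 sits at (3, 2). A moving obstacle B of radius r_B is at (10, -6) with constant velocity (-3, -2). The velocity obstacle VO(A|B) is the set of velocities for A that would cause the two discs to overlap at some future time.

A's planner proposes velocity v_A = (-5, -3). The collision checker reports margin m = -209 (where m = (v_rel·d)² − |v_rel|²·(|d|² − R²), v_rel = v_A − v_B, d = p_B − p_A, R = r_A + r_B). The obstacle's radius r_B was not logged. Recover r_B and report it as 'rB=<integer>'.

m = -209
d = (7, -8);  v_rel = (-2, -1),  |v_rel|² = 5
v_rel×d = (-2)·(-8) − (-1)·(7) = 23
since m = R²·5 − 23²:  R² = (529 + -209) / 5 = 64
R = √64 = 8  ⇒  r_B = 8 − 3 = 5

rB=5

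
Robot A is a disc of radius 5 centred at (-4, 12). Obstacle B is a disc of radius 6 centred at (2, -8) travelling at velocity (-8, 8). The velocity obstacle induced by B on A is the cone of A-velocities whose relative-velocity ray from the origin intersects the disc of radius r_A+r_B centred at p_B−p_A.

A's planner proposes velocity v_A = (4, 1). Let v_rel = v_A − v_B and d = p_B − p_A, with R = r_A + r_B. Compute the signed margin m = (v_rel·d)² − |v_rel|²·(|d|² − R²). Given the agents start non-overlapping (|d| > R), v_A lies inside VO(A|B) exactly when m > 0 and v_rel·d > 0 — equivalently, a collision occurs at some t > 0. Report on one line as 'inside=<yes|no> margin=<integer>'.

d = (6, -20),  |d|² = 436;  R = 5+6 = 11,  c = 436−11² = 315
v_rel = (12, -7),  |v_rel|² = 193;  v_rel·d = (12)·(6) + (-7)·(-20) = 212
193·t² − 424·t + 315 = 0  ⇒  m = 212² − 193·315 = -15851
m = -15851 < 0,  v_rel·d = 212 > 0  ⇒  outside

inside=no margin=-15851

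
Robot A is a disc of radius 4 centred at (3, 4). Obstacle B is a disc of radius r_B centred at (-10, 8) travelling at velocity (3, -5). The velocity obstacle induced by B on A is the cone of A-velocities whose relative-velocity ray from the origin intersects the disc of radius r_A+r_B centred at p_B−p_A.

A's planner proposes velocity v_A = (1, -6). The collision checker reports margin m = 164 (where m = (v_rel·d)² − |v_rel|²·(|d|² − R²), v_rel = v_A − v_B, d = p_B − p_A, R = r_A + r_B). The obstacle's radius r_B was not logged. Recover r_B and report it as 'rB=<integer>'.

m = 164
d = (-13, 4);  v_rel = (-2, -1),  |v_rel|² = 5
v_rel×d = (-2)·(4) − (-1)·(-13) = -21
since m = R²·5 − (-21)²:  R² = (441 + 164) / 5 = 121
R = √121 = 11  ⇒  r_B = 11 − 4 = 7

rB=7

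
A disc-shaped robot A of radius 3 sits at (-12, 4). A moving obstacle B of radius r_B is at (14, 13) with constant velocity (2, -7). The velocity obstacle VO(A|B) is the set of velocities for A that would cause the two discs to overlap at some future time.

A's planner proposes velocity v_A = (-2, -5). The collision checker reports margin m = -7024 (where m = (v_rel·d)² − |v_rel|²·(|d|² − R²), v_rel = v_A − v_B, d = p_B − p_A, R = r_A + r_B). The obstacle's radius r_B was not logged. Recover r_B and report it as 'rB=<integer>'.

m = -7024
d = (26, 9);  v_rel = (-4, 2),  |v_rel|² = 20
v_rel×d = (-4)·(9) − (2)·(26) = -88
since m = R²·20 − (-88)²:  R² = (7744 + -7024) / 20 = 36
R = √36 = 6  ⇒  r_B = 6 − 3 = 3

rB=3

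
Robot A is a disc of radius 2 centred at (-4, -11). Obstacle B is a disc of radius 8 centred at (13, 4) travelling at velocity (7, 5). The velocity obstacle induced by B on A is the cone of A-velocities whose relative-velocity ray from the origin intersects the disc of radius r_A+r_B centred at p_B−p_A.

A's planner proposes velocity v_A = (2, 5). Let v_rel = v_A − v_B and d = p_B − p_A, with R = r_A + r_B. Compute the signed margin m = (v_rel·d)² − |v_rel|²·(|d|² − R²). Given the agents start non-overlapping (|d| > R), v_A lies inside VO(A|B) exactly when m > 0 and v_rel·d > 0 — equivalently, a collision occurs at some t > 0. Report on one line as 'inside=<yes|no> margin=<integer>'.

d = (17, 15),  |d|² = 514;  R = 2+8 = 10,  c = 514−10² = 414
v_rel = (-5, 0),  |v_rel|² = 25;  v_rel·d = (-5)·(17) + (0)·(15) = -85
25·t² + 170·t + 414 = 0  ⇒  m = (-85)² − 25·414 = -3125
m = -3125 < 0,  v_rel·d = -85 < 0  ⇒  outside

inside=no margin=-3125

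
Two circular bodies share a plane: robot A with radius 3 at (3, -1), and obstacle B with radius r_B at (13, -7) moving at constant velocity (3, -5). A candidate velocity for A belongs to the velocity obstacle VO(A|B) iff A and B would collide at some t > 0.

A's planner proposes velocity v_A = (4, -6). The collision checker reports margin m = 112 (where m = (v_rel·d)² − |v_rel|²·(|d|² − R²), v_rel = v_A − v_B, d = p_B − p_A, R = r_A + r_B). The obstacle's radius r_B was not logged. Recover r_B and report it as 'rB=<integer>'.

m = 112
d = (10, -6);  v_rel = (1, -1),  |v_rel|² = 2
v_rel×d = (1)·(-6) − (-1)·(10) = 4
since m = R²·2 − 4²:  R² = (16 + 112) / 2 = 64
R = √64 = 8  ⇒  r_B = 8 − 3 = 5

rB=5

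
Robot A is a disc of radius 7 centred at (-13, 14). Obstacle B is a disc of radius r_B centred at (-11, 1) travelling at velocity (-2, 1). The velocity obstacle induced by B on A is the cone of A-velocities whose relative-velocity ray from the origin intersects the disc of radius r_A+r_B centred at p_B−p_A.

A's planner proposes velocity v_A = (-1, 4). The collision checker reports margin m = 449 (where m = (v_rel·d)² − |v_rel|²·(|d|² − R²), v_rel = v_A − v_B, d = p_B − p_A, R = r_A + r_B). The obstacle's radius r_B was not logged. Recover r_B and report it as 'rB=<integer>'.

m = 449
d = (2, -13);  v_rel = (1, 3),  |v_rel|² = 10
v_rel×d = (1)·(-13) − (3)·(2) = -19
since m = R²·10 − (-19)²:  R² = (361 + 449) / 10 = 81
R = √81 = 9  ⇒  r_B = 9 − 7 = 2

rB=2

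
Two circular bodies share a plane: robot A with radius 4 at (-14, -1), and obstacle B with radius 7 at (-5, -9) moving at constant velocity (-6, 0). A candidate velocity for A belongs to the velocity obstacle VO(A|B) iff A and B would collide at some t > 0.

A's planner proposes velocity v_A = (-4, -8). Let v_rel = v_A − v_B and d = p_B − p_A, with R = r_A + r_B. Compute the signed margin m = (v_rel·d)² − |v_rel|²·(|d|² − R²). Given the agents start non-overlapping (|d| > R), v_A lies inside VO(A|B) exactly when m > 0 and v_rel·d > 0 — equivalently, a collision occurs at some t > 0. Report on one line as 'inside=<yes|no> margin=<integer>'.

d = (9, -8),  |d|² = 145;  R = 4+7 = 11,  c = 145−11² = 24
v_rel = (2, -8),  |v_rel|² = 68;  v_rel·d = (2)·(9) + (-8)·(-8) = 82
68·t² − 164·t + 24 = 0  ⇒  m = 82² − 68·24 = 5092
m = 5092 > 0,  v_rel·d = 82 > 0  ⇒  inside

inside=yes margin=5092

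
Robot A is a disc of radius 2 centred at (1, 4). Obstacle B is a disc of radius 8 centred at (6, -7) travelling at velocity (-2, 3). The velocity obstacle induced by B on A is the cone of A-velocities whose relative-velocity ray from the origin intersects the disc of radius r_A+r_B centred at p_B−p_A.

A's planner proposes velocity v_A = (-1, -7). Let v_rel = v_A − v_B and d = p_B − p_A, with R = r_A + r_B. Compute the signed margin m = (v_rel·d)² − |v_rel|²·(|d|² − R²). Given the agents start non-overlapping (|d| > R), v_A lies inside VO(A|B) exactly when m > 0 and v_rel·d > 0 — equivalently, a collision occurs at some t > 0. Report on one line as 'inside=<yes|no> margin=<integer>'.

d = (5, -11),  |d|² = 146;  R = 2+8 = 10,  c = 146−10² = 46
v_rel = (1, -10),  |v_rel|² = 101;  v_rel·d = (1)·(5) + (-10)·(-11) = 115
101·t² − 230·t + 46 = 0  ⇒  m = 115² − 101·46 = 8579
m = 8579 > 0,  v_rel·d = 115 > 0  ⇒  inside

inside=yes margin=8579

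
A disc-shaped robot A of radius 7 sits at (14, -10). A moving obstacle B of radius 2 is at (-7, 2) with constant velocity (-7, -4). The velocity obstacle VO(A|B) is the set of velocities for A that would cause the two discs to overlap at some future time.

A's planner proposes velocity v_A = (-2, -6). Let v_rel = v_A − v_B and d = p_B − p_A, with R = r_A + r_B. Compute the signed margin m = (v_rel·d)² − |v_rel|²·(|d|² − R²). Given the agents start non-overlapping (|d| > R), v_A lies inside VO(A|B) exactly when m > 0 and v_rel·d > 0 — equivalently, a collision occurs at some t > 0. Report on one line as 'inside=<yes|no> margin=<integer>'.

d = (-21, 12),  |d|² = 585;  R = 7+2 = 9,  c = 585−9² = 504
v_rel = (5, -2),  |v_rel|² = 29;  v_rel·d = (5)·(-21) + (-2)·(12) = -129
29·t² + 258·t + 504 = 0  ⇒  m = (-129)² − 29·504 = 2025
m = 2025 > 0,  v_rel·d = -129 < 0  ⇒  outside

inside=no margin=2025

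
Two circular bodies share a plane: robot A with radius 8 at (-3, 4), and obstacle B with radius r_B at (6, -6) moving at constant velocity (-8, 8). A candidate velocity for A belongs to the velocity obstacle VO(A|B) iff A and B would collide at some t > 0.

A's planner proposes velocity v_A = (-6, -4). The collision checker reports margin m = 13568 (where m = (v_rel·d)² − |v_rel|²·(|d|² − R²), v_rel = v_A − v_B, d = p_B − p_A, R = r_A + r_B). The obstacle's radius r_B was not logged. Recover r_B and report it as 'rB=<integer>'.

m = 13568
d = (9, -10);  v_rel = (2, -12),  |v_rel|² = 148
v_rel×d = (2)·(-10) − (-12)·(9) = 88
since m = R²·148 − 88²:  R² = (7744 + 13568) / 148 = 144
R = √144 = 12  ⇒  r_B = 12 − 8 = 4

rB=4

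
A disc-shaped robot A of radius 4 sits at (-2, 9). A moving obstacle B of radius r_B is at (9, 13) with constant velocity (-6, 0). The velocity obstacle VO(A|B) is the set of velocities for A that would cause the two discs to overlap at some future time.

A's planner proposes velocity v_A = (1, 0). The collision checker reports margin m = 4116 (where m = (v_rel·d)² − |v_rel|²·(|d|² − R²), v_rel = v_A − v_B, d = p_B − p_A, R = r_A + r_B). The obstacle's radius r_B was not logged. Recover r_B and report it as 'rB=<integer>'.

m = 4116
d = (11, 4);  v_rel = (7, 0),  |v_rel|² = 49
v_rel×d = (7)·(4) − (0)·(11) = 28
since m = R²·49 − 28²:  R² = (784 + 4116) / 49 = 100
R = √100 = 10  ⇒  r_B = 10 − 4 = 6

rB=6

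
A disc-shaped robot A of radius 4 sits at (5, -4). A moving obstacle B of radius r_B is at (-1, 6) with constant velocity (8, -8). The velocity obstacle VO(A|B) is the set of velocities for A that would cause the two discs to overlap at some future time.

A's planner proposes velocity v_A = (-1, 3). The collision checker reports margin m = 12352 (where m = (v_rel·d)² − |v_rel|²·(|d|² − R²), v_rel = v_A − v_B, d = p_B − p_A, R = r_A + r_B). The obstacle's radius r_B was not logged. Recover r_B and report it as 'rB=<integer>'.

m = 12352
d = (-6, 10);  v_rel = (-9, 11),  |v_rel|² = 202
v_rel×d = (-9)·(10) − (11)·(-6) = -24
since m = R²·202 − (-24)²:  R² = (576 + 12352) / 202 = 64
R = √64 = 8  ⇒  r_B = 8 − 4 = 4

rB=4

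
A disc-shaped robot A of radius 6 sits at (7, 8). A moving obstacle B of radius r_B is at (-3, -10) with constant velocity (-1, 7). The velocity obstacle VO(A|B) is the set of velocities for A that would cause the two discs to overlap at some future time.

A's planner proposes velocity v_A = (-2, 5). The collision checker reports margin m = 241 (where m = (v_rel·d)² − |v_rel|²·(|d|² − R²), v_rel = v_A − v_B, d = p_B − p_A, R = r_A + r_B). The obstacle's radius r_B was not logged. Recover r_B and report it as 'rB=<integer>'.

m = 241
d = (-10, -18);  v_rel = (-1, -2),  |v_rel|² = 5
v_rel×d = (-1)·(-18) − (-2)·(-10) = -2
since m = R²·5 − (-2)²:  R² = (4 + 241) / 5 = 49
R = √49 = 7  ⇒  r_B = 7 − 6 = 1

rB=1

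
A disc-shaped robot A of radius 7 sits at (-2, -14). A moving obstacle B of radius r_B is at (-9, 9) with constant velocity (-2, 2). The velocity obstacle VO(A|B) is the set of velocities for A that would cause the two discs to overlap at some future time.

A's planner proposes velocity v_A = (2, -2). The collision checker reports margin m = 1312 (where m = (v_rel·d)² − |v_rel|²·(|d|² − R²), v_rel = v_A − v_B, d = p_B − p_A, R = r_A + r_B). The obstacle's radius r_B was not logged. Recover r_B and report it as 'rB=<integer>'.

m = 1312
d = (-7, 23);  v_rel = (4, -4),  |v_rel|² = 32
v_rel×d = (4)·(23) − (-4)·(-7) = 64
since m = R²·32 − 64²:  R² = (4096 + 1312) / 32 = 169
R = √169 = 13  ⇒  r_B = 13 − 7 = 6

rB=6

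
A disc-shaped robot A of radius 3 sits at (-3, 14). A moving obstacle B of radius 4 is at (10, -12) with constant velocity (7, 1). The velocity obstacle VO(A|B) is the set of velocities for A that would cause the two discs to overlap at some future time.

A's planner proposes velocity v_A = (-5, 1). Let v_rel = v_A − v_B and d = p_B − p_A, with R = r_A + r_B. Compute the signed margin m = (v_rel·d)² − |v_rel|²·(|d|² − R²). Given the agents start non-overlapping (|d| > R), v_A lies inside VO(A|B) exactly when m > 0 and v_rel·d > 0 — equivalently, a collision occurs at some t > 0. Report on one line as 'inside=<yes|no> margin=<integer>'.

d = (13, -26),  |d|² = 845;  R = 3+4 = 7,  c = 845−7² = 796
v_rel = (-12, 0),  |v_rel|² = 144;  v_rel·d = (-12)·(13) + (0)·(-26) = -156
144·t² + 312·t + 796 = 0  ⇒  m = (-156)² − 144·796 = -90288
m = -90288 < 0,  v_rel·d = -156 < 0  ⇒  outside

inside=no margin=-90288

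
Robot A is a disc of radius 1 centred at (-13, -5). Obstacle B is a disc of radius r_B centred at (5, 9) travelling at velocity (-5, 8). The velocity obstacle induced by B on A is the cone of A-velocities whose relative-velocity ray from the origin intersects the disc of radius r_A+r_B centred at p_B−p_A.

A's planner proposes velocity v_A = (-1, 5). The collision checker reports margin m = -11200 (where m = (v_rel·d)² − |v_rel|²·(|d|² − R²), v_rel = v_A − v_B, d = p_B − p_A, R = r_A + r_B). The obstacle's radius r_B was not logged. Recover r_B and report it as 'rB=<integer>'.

m = -11200
d = (18, 14);  v_rel = (4, -3),  |v_rel|² = 25
v_rel×d = (4)·(14) − (-3)·(18) = 110
since m = R²·25 − 110²:  R² = (12100 + -11200) / 25 = 36
R = √36 = 6  ⇒  r_B = 6 − 1 = 5

rB=5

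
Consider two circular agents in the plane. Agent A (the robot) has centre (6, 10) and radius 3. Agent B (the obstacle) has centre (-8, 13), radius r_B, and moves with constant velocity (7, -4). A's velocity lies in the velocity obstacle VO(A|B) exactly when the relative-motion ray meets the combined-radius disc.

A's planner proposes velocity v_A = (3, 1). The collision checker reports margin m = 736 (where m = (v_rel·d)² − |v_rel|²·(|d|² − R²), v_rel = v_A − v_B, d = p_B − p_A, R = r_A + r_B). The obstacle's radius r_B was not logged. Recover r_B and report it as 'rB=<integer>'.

m = 736
d = (-14, 3);  v_rel = (-4, 5),  |v_rel|² = 41
v_rel×d = (-4)·(3) − (5)·(-14) = 58
since m = R²·41 − 58²:  R² = (3364 + 736) / 41 = 100
R = √100 = 10  ⇒  r_B = 10 − 3 = 7

rB=7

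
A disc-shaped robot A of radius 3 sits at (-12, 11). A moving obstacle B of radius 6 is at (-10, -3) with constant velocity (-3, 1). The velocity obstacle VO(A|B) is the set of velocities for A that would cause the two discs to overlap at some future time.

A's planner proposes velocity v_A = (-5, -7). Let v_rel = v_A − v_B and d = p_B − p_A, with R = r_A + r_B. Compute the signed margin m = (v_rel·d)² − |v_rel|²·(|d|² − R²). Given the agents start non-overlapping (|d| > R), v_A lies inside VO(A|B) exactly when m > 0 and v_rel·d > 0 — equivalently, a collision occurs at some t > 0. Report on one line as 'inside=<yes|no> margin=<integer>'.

d = (2, -14),  |d|² = 200;  R = 3+6 = 9,  c = 200−9² = 119
v_rel = (-2, -8),  |v_rel|² = 68;  v_rel·d = (-2)·(2) + (-8)·(-14) = 108
68·t² − 216·t + 119 = 0  ⇒  m = 108² − 68·119 = 3572
m = 3572 > 0,  v_rel·d = 108 > 0  ⇒  inside

inside=yes margin=3572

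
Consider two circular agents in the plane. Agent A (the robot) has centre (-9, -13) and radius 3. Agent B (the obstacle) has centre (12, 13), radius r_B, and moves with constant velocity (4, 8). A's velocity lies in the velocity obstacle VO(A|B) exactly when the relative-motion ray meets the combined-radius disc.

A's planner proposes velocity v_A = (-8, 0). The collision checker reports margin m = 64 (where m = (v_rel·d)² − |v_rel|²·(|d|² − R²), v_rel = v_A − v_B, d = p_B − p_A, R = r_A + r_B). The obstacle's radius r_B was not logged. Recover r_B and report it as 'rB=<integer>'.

m = 64
d = (21, 26);  v_rel = (-12, -8),  |v_rel|² = 208
v_rel×d = (-12)·(26) − (-8)·(21) = -144
since m = R²·208 − (-144)²:  R² = (20736 + 64) / 208 = 100
R = √100 = 10  ⇒  r_B = 10 − 3 = 7

rB=7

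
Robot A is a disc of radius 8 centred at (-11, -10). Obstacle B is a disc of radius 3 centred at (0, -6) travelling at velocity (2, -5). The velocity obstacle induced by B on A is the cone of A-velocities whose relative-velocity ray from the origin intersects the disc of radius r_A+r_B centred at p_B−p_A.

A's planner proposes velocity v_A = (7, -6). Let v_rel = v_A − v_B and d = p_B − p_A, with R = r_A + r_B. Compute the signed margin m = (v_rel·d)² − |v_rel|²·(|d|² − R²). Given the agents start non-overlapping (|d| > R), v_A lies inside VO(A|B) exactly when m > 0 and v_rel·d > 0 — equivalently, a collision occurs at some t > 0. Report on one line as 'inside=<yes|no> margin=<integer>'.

d = (11, 4),  |d|² = 137;  R = 8+3 = 11,  c = 137−11² = 16
v_rel = (5, -1),  |v_rel|² = 26;  v_rel·d = (5)·(11) + (-1)·(4) = 51
26·t² − 102·t + 16 = 0  ⇒  m = 51² − 26·16 = 2185
m = 2185 > 0,  v_rel·d = 51 > 0  ⇒  inside

inside=yes margin=2185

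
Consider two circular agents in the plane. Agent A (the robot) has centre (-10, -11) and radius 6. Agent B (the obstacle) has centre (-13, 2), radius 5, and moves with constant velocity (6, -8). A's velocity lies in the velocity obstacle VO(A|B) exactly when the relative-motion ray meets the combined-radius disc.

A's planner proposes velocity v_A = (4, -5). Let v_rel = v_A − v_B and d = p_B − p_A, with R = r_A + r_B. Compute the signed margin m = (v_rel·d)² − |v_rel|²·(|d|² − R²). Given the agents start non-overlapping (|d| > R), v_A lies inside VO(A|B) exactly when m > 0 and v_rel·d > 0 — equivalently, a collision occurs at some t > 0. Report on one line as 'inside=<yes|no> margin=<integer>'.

d = (-3, 13),  |d|² = 178;  R = 6+5 = 11,  c = 178−11² = 57
v_rel = (-2, 3),  |v_rel|² = 13;  v_rel·d = (-2)·(-3) + (3)·(13) = 45
13·t² − 90·t + 57 = 0  ⇒  m = 45² − 13·57 = 1284
m = 1284 > 0,  v_rel·d = 45 > 0  ⇒  inside

inside=yes margin=1284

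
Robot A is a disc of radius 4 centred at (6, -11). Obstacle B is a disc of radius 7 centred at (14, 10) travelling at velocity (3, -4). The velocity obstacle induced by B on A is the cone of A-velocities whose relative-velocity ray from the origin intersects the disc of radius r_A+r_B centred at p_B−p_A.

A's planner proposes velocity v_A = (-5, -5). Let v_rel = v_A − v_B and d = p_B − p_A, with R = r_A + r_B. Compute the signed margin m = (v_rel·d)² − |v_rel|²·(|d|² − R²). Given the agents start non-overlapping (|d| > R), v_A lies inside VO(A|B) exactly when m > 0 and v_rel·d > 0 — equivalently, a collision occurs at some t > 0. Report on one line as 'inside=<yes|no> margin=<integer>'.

d = (8, 21),  |d|² = 505;  R = 4+7 = 11,  c = 505−11² = 384
v_rel = (-8, -1),  |v_rel|² = 65;  v_rel·d = (-8)·(8) + (-1)·(21) = -85
65·t² + 170·t + 384 = 0  ⇒  m = (-85)² − 65·384 = -17735
m = -17735 < 0,  v_rel·d = -85 < 0  ⇒  outside

inside=no margin=-17735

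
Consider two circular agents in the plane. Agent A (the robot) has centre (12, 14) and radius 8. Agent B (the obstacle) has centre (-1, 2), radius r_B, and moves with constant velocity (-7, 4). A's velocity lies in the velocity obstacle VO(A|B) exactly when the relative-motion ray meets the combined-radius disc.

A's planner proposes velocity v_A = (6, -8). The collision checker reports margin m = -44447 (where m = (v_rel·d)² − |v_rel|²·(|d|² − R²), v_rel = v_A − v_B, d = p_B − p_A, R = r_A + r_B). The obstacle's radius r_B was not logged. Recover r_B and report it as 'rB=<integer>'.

m = -44447
d = (-13, -12);  v_rel = (13, -12),  |v_rel|² = 313
v_rel×d = (13)·(-12) − (-12)·(-13) = -312
since m = R²·313 − (-312)²:  R² = (97344 + -44447) / 313 = 169
R = √169 = 13  ⇒  r_B = 13 − 8 = 5

rB=5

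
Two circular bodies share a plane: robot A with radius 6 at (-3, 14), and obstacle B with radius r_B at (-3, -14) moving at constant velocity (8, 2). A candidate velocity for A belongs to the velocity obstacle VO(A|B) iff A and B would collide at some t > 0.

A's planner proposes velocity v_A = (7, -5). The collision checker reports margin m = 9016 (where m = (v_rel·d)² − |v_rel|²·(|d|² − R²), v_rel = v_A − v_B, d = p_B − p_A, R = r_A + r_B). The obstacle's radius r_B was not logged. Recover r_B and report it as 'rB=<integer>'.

m = 9016
d = (0, -28);  v_rel = (-1, -7),  |v_rel|² = 50
v_rel×d = (-1)·(-28) − (-7)·(0) = 28
since m = R²·50 − 28²:  R² = (784 + 9016) / 50 = 196
R = √196 = 14  ⇒  r_B = 14 − 6 = 8

rB=8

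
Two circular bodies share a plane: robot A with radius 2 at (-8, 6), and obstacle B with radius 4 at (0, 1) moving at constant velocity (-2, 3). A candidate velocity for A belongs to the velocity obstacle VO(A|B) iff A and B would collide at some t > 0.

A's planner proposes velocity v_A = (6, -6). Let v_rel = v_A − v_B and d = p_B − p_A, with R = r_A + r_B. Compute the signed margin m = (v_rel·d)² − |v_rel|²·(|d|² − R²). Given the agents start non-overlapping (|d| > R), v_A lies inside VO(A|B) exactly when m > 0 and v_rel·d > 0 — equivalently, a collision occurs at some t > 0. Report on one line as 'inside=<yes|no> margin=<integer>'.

d = (8, -5),  |d|² = 89;  R = 2+4 = 6,  c = 89−6² = 53
v_rel = (8, -9),  |v_rel|² = 145;  v_rel·d = (8)·(8) + (-9)·(-5) = 109
145·t² − 218·t + 53 = 0  ⇒  m = 109² − 145·53 = 4196
m = 4196 > 0,  v_rel·d = 109 > 0  ⇒  inside

inside=yes margin=4196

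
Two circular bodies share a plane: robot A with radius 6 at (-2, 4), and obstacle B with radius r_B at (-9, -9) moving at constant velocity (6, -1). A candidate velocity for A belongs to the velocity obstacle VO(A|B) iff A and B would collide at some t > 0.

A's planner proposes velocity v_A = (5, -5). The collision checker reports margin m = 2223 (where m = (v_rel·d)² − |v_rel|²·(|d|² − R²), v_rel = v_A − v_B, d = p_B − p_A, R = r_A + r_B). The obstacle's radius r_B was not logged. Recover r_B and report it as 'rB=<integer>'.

m = 2223
d = (-7, -13);  v_rel = (-1, -4),  |v_rel|² = 17
v_rel×d = (-1)·(-13) − (-4)·(-7) = -15
since m = R²·17 − (-15)²:  R² = (225 + 2223) / 17 = 144
R = √144 = 12  ⇒  r_B = 12 − 6 = 6

rB=6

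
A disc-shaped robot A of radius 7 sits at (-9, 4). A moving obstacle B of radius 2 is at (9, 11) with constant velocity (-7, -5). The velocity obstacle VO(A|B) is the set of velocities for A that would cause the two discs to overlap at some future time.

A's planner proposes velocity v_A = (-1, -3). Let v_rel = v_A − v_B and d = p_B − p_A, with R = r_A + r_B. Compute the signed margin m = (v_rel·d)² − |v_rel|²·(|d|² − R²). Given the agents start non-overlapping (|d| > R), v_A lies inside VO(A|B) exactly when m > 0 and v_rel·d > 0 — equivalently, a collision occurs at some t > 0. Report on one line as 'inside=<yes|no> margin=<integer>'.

d = (18, 7),  |d|² = 373;  R = 7+2 = 9,  c = 373−9² = 292
v_rel = (6, 2),  |v_rel|² = 40;  v_rel·d = (6)·(18) + (2)·(7) = 122
40·t² − 244·t + 292 = 0  ⇒  m = 122² − 40·292 = 3204
m = 3204 > 0,  v_rel·d = 122 > 0  ⇒  inside

inside=yes margin=3204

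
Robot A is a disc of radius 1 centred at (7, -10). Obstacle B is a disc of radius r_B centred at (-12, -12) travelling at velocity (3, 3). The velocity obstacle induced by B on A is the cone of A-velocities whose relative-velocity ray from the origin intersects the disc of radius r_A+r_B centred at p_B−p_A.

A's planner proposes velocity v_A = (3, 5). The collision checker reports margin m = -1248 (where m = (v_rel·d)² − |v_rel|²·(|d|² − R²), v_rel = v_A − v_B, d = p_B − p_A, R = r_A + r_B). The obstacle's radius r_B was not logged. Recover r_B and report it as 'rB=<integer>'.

m = -1248
d = (-19, -2);  v_rel = (0, 2),  |v_rel|² = 4
v_rel×d = (0)·(-2) − (2)·(-19) = 38
since m = R²·4 − 38²:  R² = (1444 + -1248) / 4 = 49
R = √49 = 7  ⇒  r_B = 7 − 1 = 6

rB=6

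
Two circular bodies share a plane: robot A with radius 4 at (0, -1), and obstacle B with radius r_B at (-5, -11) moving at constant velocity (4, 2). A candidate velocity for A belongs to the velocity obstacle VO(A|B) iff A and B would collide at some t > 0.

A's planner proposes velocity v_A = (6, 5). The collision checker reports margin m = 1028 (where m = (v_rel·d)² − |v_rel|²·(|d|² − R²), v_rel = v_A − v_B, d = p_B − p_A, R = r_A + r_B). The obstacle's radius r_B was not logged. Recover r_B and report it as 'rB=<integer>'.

m = 1028
d = (-5, -10);  v_rel = (2, 3),  |v_rel|² = 13
v_rel×d = (2)·(-10) − (3)·(-5) = -5
since m = R²·13 − (-5)²:  R² = (25 + 1028) / 13 = 81
R = √81 = 9  ⇒  r_B = 9 − 4 = 5

rB=5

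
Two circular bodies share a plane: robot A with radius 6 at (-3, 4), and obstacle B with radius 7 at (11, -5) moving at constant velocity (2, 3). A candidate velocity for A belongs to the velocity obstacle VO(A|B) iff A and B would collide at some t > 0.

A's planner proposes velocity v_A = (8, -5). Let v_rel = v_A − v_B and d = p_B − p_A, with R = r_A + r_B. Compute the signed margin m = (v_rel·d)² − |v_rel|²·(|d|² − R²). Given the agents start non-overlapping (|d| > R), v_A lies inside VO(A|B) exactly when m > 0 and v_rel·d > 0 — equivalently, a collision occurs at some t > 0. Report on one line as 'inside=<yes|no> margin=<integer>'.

d = (14, -9),  |d|² = 277;  R = 6+7 = 13,  c = 277−13² = 108
v_rel = (6, -8),  |v_rel|² = 100;  v_rel·d = (6)·(14) + (-8)·(-9) = 156
100·t² − 312·t + 108 = 0  ⇒  m = 156² − 100·108 = 13536
m = 13536 > 0,  v_rel·d = 156 > 0  ⇒  inside

inside=yes margin=13536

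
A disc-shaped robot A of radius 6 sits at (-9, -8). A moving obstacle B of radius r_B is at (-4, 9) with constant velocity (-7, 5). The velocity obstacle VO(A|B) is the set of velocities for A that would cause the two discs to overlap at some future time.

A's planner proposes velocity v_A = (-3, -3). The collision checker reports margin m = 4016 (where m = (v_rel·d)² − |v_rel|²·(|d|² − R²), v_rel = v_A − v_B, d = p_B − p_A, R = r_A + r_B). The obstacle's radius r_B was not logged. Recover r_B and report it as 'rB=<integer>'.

m = 4016
d = (5, 17);  v_rel = (4, -8),  |v_rel|² = 80
v_rel×d = (4)·(17) − (-8)·(5) = 108
since m = R²·80 − 108²:  R² = (11664 + 4016) / 80 = 196
R = √196 = 14  ⇒  r_B = 14 − 6 = 8

rB=8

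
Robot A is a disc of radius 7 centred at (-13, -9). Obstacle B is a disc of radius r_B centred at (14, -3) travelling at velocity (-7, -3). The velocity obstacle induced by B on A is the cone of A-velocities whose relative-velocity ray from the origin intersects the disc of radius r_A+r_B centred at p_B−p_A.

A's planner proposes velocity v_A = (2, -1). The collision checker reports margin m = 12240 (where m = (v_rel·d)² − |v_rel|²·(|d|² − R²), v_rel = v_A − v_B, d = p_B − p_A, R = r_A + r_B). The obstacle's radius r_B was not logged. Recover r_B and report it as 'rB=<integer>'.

m = 12240
d = (27, 6);  v_rel = (9, 2),  |v_rel|² = 85
v_rel×d = (9)·(6) − (2)·(27) = 0
since m = R²·85 − 0²:  R² = (0 + 12240) / 85 = 144
R = √144 = 12  ⇒  r_B = 12 − 7 = 5

rB=5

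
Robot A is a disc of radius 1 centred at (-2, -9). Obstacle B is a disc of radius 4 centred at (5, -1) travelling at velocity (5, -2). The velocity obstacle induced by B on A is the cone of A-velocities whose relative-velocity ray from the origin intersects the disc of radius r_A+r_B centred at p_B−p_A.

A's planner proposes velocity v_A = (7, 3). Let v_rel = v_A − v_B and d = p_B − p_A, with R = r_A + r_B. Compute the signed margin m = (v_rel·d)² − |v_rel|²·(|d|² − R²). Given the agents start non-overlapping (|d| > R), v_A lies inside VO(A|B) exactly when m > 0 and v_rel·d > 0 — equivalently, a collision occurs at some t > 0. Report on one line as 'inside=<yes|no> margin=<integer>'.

d = (7, 8),  |d|² = 113;  R = 1+4 = 5,  c = 113−5² = 88
v_rel = (2, 5),  |v_rel|² = 29;  v_rel·d = (2)·(7) + (5)·(8) = 54
29·t² − 108·t + 88 = 0  ⇒  m = 54² − 29·88 = 364
m = 364 > 0,  v_rel·d = 54 > 0  ⇒  inside

inside=yes margin=364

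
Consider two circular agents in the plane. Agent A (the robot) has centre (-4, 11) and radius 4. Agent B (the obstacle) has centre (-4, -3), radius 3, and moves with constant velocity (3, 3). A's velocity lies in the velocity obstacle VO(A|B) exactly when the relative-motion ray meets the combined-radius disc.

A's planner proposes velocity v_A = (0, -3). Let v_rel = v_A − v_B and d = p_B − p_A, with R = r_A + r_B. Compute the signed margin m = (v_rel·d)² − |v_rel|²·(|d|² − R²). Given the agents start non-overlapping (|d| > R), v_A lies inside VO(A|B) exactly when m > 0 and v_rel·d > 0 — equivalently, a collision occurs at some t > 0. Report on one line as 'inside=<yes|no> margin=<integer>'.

d = (0, -14),  |d|² = 196;  R = 4+3 = 7,  c = 196−7² = 147
v_rel = (-3, -6),  |v_rel|² = 45;  v_rel·d = (-3)·(0) + (-6)·(-14) = 84
45·t² − 168·t + 147 = 0  ⇒  m = 84² − 45·147 = 441
m = 441 > 0,  v_rel·d = 84 > 0  ⇒  inside

inside=yes margin=441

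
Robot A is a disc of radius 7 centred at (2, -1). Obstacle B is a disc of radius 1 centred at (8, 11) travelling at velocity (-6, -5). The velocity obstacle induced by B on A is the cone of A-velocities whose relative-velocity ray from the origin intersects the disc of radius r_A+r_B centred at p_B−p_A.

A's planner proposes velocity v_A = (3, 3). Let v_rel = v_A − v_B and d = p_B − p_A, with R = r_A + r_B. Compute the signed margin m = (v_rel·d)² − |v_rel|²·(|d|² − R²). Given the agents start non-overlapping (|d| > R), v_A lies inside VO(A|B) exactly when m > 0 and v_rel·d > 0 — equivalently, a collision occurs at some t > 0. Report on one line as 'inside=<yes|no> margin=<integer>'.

d = (6, 12),  |d|² = 180;  R = 7+1 = 8,  c = 180−8² = 116
v_rel = (9, 8),  |v_rel|² = 145;  v_rel·d = (9)·(6) + (8)·(12) = 150
145·t² − 300·t + 116 = 0  ⇒  m = 150² − 145·116 = 5680
m = 5680 > 0,  v_rel·d = 150 > 0  ⇒  inside

inside=yes margin=5680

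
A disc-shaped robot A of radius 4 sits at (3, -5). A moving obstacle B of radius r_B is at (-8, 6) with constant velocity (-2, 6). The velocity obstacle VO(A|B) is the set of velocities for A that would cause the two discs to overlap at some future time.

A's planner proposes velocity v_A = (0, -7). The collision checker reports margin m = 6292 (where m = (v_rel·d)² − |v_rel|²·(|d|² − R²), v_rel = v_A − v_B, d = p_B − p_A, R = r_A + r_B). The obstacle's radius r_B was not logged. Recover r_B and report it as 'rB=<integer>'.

m = 6292
d = (-11, 11);  v_rel = (2, -13),  |v_rel|² = 173
v_rel×d = (2)·(11) − (-13)·(-11) = -121
since m = R²·173 − (-121)²:  R² = (14641 + 6292) / 173 = 121
R = √121 = 11  ⇒  r_B = 11 − 4 = 7

rB=7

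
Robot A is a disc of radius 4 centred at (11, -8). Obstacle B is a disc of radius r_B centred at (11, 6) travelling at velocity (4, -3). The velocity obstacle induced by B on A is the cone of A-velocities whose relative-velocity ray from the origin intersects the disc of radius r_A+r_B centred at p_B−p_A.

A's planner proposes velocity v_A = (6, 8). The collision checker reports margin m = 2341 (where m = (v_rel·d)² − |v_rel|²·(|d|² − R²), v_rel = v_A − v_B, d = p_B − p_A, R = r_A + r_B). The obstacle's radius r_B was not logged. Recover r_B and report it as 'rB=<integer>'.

m = 2341
d = (0, 14);  v_rel = (2, 11),  |v_rel|² = 125
v_rel×d = (2)·(14) − (11)·(0) = 28
since m = R²·125 − 28²:  R² = (784 + 2341) / 125 = 25
R = √25 = 5  ⇒  r_B = 5 − 4 = 1

rB=1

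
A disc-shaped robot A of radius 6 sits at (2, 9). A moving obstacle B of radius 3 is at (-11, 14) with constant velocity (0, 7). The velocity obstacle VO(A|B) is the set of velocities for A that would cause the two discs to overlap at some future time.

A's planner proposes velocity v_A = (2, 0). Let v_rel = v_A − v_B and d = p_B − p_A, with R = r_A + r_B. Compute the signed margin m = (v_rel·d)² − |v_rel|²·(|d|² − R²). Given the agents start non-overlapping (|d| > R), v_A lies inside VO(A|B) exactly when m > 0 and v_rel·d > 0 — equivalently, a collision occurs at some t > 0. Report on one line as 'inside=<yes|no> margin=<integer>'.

d = (-13, 5),  |d|² = 194;  R = 6+3 = 9,  c = 194−9² = 113
v_rel = (2, -7),  |v_rel|² = 53;  v_rel·d = (2)·(-13) + (-7)·(5) = -61
53·t² + 122·t + 113 = 0  ⇒  m = (-61)² − 53·113 = -2268
m = -2268 < 0,  v_rel·d = -61 < 0  ⇒  outside

inside=no margin=-2268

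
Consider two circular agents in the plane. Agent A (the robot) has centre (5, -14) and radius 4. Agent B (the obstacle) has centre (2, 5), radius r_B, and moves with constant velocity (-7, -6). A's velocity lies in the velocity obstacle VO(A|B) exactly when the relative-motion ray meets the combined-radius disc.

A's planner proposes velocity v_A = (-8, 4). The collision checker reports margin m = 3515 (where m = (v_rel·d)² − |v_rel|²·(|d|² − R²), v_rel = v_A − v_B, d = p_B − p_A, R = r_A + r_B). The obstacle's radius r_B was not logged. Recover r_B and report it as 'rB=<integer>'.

m = 3515
d = (-3, 19);  v_rel = (-1, 10),  |v_rel|² = 101
v_rel×d = (-1)·(19) − (10)·(-3) = 11
since m = R²·101 − 11²:  R² = (121 + 3515) / 101 = 36
R = √36 = 6  ⇒  r_B = 6 − 4 = 2

rB=2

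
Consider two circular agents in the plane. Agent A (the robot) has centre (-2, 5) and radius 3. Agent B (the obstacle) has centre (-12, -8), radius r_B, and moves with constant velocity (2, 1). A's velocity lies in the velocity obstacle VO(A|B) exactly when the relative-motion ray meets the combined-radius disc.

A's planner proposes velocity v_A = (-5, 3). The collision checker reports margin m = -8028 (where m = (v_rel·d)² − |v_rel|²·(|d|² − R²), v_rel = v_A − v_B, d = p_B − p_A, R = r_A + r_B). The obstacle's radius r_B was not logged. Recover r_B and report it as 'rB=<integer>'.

m = -8028
d = (-10, -13);  v_rel = (-7, 2),  |v_rel|² = 53
v_rel×d = (-7)·(-13) − (2)·(-10) = 111
since m = R²·53 − 111²:  R² = (12321 + -8028) / 53 = 81
R = √81 = 9  ⇒  r_B = 9 − 3 = 6

rB=6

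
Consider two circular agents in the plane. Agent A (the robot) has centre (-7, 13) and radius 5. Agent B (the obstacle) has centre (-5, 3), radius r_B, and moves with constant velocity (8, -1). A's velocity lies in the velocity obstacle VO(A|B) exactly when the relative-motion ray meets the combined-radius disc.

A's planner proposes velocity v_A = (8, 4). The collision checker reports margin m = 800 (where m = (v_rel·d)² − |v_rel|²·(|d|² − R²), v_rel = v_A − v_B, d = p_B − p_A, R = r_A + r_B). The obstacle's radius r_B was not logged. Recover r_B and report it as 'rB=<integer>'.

m = 800
d = (2, -10);  v_rel = (0, 5),  |v_rel|² = 25
v_rel×d = (0)·(-10) − (5)·(2) = -10
since m = R²·25 − (-10)²:  R² = (100 + 800) / 25 = 36
R = √36 = 6  ⇒  r_B = 6 − 5 = 1

rB=1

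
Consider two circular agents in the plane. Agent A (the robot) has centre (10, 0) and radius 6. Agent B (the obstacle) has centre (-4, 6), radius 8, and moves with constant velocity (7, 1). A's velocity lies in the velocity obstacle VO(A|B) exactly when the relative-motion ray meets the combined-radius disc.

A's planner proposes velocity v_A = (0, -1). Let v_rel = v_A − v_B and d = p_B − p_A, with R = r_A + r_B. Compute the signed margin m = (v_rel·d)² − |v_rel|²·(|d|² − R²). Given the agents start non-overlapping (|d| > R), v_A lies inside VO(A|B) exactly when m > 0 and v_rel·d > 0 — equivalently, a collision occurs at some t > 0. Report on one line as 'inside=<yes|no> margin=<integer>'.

d = (-14, 6),  |d|² = 232;  R = 6+8 = 14,  c = 232−14² = 36
v_rel = (-7, -2),  |v_rel|² = 53;  v_rel·d = (-7)·(-14) + (-2)·(6) = 86
53·t² − 172·t + 36 = 0  ⇒  m = 86² − 53·36 = 5488
m = 5488 > 0,  v_rel·d = 86 > 0  ⇒  inside

inside=yes margin=5488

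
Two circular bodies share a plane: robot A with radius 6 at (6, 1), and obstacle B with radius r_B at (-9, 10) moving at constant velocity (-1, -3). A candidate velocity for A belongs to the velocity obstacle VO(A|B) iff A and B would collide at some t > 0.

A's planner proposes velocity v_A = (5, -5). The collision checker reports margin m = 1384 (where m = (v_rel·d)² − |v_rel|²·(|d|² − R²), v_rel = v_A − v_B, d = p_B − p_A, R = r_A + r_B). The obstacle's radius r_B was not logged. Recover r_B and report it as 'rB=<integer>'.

m = 1384
d = (-15, 9);  v_rel = (6, -2),  |v_rel|² = 40
v_rel×d = (6)·(9) − (-2)·(-15) = 24
since m = R²·40 − 24²:  R² = (576 + 1384) / 40 = 49
R = √49 = 7  ⇒  r_B = 7 − 6 = 1

rB=1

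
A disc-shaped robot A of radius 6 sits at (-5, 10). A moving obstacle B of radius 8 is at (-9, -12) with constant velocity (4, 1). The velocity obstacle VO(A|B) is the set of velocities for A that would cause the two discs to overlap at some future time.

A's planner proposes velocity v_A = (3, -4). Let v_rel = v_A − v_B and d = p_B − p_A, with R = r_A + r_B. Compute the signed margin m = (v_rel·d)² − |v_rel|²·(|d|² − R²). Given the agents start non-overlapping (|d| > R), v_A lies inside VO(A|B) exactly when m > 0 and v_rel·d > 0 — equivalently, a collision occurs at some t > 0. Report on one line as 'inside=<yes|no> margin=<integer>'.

d = (-4, -22),  |d|² = 500;  R = 6+8 = 14,  c = 500−14² = 304
v_rel = (-1, -5),  |v_rel|² = 26;  v_rel·d = (-1)·(-4) + (-5)·(-22) = 114
26·t² − 228·t + 304 = 0  ⇒  m = 114² − 26·304 = 5092
m = 5092 > 0,  v_rel·d = 114 > 0  ⇒  inside

inside=yes margin=5092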